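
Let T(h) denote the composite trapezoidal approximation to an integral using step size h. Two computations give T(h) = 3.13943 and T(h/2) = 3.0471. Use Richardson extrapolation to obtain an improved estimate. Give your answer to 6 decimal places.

3.016323

R = (4·T(h/2) − T(h)) / 3 = (4·3.0471 − 3.13943)/3 = (9.04897)/3 = 3.016323.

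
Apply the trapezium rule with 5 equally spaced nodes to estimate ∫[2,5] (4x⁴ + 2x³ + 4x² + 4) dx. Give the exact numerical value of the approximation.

3041.5546875

h = (5 − 2)/4 = 0.75.
Nodes x₀,…,x₄ = 2, 2.75, 3.5, 4.25, 5.
f(x) = 4x⁴ + 2x³ + 4x² + 4: f₀=100, f₁=304.609375, f₂=739, f₃=1534.796875, f₄=2854.
(h/2)·[f₀ + 2f₁ + 2f₂ + 2f₃ + f₄] = 0.375·(8110.8125) = 3041.5546875.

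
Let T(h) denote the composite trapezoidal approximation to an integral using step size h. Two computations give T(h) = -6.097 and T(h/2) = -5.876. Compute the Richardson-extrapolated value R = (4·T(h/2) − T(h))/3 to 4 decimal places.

-5.8023

R = (4·T(h/2) − T(h)) / 3 = (4·(-5.876) − (-6.097))/3 = (-17.407)/3 = -5.8023.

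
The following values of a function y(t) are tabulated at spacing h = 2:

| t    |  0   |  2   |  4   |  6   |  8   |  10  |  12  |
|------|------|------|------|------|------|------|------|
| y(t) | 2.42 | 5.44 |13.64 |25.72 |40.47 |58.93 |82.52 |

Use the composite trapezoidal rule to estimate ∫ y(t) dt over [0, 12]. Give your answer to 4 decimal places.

373.3400

h = 2, n = 6.
(h/2)·[y₀ + 2y₁ + 2y₂ + 2y₃ + 2y₄ + 2y₅ + y₆] = 1·(373.34) = 373.3400.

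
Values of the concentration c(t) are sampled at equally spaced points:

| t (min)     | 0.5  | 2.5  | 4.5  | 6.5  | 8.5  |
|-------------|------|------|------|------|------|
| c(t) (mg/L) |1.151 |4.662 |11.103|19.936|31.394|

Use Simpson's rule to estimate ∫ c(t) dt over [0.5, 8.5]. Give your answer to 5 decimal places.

h = 2, n = 4.
(h/3)·[y₀ + 4y₁ + 2y₂ + 4y₃ + y₄] = 0.666667·(153.143) = 102.09533.

102.09533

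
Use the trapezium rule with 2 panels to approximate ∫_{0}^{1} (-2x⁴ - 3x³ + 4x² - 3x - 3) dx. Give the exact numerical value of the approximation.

h = (1 − 0)/2 = 0.5.
Nodes x₀,…,x₂ = 0, 0.5, 1.
f(x) = -2x⁴ - 3x³ + 4x² - 3x - 3: f₀=-3, f₁=-4, f₂=-7.
(h/2)·[f₀ + 2f₁ + f₂] = 0.25·(-18) = -4.5.

-4.5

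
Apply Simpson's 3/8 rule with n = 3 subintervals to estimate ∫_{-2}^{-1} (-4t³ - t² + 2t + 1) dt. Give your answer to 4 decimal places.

10.6667

h = (-1 − (-2))/3 = 0.333333.
Nodes t₀,…,t₃ = -2, -1.666667, -1.333333, -1.
f(t) = -4t³ - t² + 2t + 1: f₀=25, f₁=13.407407, f₂=6.037037, f₃=2.
(3h/8)·[f₀ + 3f₁ + 3f₂ + f₃] = 0.125·(85.333333) = 10.6667.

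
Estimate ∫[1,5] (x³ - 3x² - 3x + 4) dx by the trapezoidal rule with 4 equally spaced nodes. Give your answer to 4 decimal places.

19.1111

h = (5 − 1)/3 = 1.333333.
Nodes x₀,…,x₃ = 1, 2.333333, 3.666667, 5.
f(x) = x³ - 3x² - 3x + 4: f₀=-1, f₁=-6.629630, f₂=1.962963, f₃=39.
(h/2)·[f₀ + 2f₁ + 2f₂ + f₃] = 0.666667·(28.666667) = 19.1111.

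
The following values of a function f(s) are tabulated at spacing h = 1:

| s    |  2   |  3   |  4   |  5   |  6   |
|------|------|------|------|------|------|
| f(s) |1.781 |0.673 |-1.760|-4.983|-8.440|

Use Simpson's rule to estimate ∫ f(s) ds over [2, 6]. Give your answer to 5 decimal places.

-9.13967

h = 1, n = 4.
(h/3)·[y₀ + 4y₁ + 2y₂ + 4y₃ + y₄] = 0.333333·(-27.419) = -9.13967.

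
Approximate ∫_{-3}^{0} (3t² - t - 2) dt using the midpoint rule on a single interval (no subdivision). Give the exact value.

M = (b−a)·f(-1.5) = 3·(6.25) = 18.75.

18.75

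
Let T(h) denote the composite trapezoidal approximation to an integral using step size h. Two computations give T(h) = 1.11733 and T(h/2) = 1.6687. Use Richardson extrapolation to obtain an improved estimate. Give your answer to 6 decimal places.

1.852490

R = (4·T(h/2) − T(h)) / 3 = (4·1.6687 − 1.11733)/3 = (5.55747)/3 = 1.852490.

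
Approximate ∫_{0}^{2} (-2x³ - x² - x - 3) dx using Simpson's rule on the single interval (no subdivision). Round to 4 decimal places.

-18.6667

S = (b−a)/6 · [f(0) + 4f(1) + f(2)] = 0.333333·[(-3) + 4·(-7) + (-25)] = -18.6667.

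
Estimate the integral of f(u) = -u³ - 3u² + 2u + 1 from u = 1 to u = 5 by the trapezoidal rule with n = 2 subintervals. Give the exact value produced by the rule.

h = (5 − 1)/2 = 2.
Nodes u₀,…,u₂ = 1, 3, 5.
f(u) = -u³ - 3u² + 2u + 1: f₀=-1, f₁=-47, f₂=-189.
(h/2)·[f₀ + 2f₁ + f₂] = 1·(-284) = -284.

-284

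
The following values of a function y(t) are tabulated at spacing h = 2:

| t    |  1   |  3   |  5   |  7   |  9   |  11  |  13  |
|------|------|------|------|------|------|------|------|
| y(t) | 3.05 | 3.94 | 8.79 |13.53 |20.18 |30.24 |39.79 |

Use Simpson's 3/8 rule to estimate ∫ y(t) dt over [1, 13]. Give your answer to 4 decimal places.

h = 2, n = 6.
(3h/8)·[y₀ + 3y₁ + 3y₂ + 2y₃ + 3y₄ + 3y₅ + y₆] = 0.75·(259.35) = 194.5125.

194.5125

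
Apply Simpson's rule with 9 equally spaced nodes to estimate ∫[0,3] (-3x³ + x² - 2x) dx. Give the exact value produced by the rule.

-60.75

h = (3 − 0)/8 = 0.375.
Nodes x₀,…,x₈ = 0, 0.375, 0.75, 1.125, 1.5, 1.875, 2.25, 2.625, 3.
f(x) = -3x³ + x² - 2x: f₀=0, f₁=-0.767578125, f₂=-2.203125, f₃=-5.255859375, f₄=-10.875, f₅=-20.009765625, f₆=-33.609375, f₇=-52.623046875, f₈=-78.
(h/3)·[f₀ + 4f₁ + 2f₂ + 4f₃ + 2f₄ + 4f₅ + 2f₆ + 4f₇ + f₈] = 0.125·(-486) = -60.75.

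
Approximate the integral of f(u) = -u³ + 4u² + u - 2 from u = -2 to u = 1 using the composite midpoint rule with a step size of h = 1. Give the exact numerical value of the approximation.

h = (1 − (-2))/3 = 1.
Midpoints m₁,…,m₃ = -1.5, -0.5, 0.5.
f(m₁)=8.875, f(m₂)=-1.375, f(m₃)=-0.625.
h·[f(m₁) + f(m₂) + f(m₃)] = 1·(6.875) = 6.875.

6.875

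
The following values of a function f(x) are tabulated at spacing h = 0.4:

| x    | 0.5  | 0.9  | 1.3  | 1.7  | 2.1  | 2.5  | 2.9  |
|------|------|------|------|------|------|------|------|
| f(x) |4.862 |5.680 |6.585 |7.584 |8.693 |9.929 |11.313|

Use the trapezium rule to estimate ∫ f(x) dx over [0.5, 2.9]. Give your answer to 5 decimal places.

h = 0.4, n = 6.
(h/2)·[y₀ + 2y₁ + 2y₂ + 2y₃ + 2y₄ + 2y₅ + y₆] = 0.2·(93.117) = 18.62340.

18.62340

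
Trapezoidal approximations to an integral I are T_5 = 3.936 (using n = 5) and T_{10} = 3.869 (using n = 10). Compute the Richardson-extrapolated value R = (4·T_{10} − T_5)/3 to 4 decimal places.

R = (4·T_{10} − T_5) / 3 = (4·3.869 − 3.936)/3 = (11.540)/3 = 3.8467.

3.8467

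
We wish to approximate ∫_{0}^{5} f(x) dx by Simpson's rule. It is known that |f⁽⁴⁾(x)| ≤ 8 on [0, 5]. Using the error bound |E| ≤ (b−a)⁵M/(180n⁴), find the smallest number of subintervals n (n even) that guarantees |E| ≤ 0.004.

Need 25000/(180n⁴) ≤ 0.004.
n⁴ ≥ 25000/(180·0.004) = 34722.2 ⇒ n ≥ 13.6506, so the smallest even n is 14. (n must be even for Simpson's rule.)

14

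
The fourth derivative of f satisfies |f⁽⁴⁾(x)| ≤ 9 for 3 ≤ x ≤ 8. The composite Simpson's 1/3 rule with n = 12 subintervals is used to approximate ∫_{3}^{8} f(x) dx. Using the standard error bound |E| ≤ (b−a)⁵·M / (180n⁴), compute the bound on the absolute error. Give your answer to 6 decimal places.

|E| ≤ (5)⁵·9 / (180·12⁴) = 28125/3732480 = 0.007535.

0.007535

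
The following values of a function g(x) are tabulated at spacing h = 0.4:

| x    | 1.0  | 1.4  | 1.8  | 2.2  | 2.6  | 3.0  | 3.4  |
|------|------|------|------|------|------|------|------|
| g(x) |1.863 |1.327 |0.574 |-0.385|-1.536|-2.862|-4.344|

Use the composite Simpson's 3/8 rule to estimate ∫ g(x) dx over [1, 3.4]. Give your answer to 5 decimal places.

-1.61130

h = 0.4, n = 6.
(3h/8)·[y₀ + 3y₁ + 3y₂ + 2y₃ + 3y₄ + 3y₅ + y₆] = 0.15·(-10.742) = -1.61130.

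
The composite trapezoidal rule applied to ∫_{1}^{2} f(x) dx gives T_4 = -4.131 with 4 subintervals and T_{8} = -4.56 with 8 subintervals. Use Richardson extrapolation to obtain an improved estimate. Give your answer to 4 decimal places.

R = (4·T_{8} − T_4) / 3 = (4·(-4.56) − (-4.131))/3 = (-14.109)/3 = -4.7030.

-4.7030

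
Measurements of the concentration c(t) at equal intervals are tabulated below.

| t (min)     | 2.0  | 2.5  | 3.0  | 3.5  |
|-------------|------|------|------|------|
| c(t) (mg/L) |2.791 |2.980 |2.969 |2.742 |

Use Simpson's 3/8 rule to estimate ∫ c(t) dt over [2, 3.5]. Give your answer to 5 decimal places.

4.38375

h = 0.5, n = 3.
(3h/8)·[y₀ + 3y₁ + 3y₂ + y₃] = 0.1875·(23.380) = 4.38375.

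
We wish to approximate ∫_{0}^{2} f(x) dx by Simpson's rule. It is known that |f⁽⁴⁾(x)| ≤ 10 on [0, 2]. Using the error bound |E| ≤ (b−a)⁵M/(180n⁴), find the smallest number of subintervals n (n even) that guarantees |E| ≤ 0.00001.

Need 320/(180n⁴) ≤ 0.00001.
n⁴ ≥ 320/(180·0.00001) = 177778 ⇒ n ≥ 20.5338, so the smallest even n is 22. (n must be even for Simpson's rule.)

22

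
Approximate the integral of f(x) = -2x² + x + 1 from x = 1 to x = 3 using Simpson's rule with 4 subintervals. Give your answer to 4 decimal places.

h = (3 − 1)/4 = 0.5.
Nodes x₀,…,x₄ = 1, 1.5, 2, 2.5, 3.
f(x) = -2x² + x + 1: f₀=0, f₁=-2, f₂=-5, f₃=-9, f₄=-14.
(h/3)·[f₀ + 4f₁ + 2f₂ + 4f₃ + f₄] = 0.166667·(-68) = -11.3333.

-11.3333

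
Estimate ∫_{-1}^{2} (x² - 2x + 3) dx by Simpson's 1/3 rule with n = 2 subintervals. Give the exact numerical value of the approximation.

h = (2 − (-1))/2 = 1.5.
Nodes x₀,…,x₂ = -1, 0.5, 2.
f(x) = x² - 2x + 3: f₀=6, f₁=2.25, f₂=3.
(h/3)·[f₀ + 4f₁ + f₂] = 0.5·(18) = 9.

9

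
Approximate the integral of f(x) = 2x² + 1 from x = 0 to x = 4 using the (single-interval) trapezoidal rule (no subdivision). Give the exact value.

T = (b−a)/2 · [f(0) + f(4)] = 2·[1 + 33] = 68.

68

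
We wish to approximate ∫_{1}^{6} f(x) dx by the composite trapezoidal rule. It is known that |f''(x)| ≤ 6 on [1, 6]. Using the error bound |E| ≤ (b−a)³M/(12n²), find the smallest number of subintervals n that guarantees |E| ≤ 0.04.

40

Need 750/(12n²) ≤ 0.04.
n² ≥ 750/(12·0.04) = 1562.5 ⇒ n ≥ 39.5285, so the smallest n is 40.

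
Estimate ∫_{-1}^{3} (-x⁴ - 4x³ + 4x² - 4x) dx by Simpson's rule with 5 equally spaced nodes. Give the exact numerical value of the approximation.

-108

h = (3 − (-1))/4 = 1.
Nodes x₀,…,x₄ = -1, 0, 1, 2, 3.
f(x) = -x⁴ - 4x³ + 4x² - 4x: f₀=11, f₁=0, f₂=-5, f₃=-40, f₄=-165.
(h/3)·[f₀ + 4f₁ + 2f₂ + 4f₃ + f₄] = 0.333333·(-324) = -108.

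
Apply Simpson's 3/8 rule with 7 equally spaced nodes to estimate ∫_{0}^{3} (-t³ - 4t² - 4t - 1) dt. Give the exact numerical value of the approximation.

-77.25

h = (3 − 0)/6 = 0.5.
Nodes t₀,…,t₆ = 0, 0.5, 1, 1.5, 2, 2.5, 3.
f(t) = -t³ - 4t² - 4t - 1: f₀=-1, f₁=-4.125, f₂=-10, f₃=-19.375, f₄=-33, f₅=-51.625, f₆=-76.
(3h/8)·[f₀ + 3f₁ + 3f₂ + 2f₃ + 3f₄ + 3f₅ + f₆] = 0.1875·(-412) = -77.25.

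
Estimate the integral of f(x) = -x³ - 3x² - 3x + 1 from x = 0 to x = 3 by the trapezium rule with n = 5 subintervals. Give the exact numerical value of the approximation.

h = (3 − 0)/5 = 0.6.
Nodes x₀,…,x₅ = 0, 0.6, 1.2, 1.8, 2.4, 3.
f(x) = -x³ - 3x² - 3x + 1: f₀=1, f₁=-2.096, f₂=-8.648, f₃=-19.952, f₄=-37.304, f₅=-62.
(h/2)·[f₀ + 2f₁ + 2f₂ + 2f₃ + 2f₄ + f₅] = 0.3·(-197) = -59.1.

-59.1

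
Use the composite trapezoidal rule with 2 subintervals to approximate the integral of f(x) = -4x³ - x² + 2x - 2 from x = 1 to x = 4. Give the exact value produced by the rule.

-301.875

h = (4 − 1)/2 = 1.5.
Nodes x₀,…,x₂ = 1, 2.5, 4.
f(x) = -4x³ - x² + 2x - 2: f₀=-5, f₁=-65.75, f₂=-266.
(h/2)·[f₀ + 2f₁ + f₂] = 0.75·(-402.5) = -301.875.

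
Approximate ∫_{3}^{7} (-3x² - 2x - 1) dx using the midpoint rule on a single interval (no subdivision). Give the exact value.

-344

M = (b−a)·f(5) = 4·(-86) = -344.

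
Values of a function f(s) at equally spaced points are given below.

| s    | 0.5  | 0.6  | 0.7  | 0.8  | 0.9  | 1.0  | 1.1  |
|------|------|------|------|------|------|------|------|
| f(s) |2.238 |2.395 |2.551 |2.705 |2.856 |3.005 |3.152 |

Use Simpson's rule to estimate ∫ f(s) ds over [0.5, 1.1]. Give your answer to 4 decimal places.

1.6208

h = 0.1, n = 6.
(h/3)·[y₀ + 4y₁ + 2y₂ + 4y₃ + 2y₄ + 4y₅ + y₆] = 0.033333·(48.624) = 1.6208.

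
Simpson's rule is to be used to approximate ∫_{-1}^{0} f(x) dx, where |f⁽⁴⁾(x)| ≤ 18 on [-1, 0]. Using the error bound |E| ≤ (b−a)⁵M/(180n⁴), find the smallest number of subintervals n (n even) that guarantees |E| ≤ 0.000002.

Need 18/(180n⁴) ≤ 0.000002.
n⁴ ≥ 18/(180·0.000002) = 50000 ⇒ n ≥ 14.9535, so the smallest even n is 16. (n must be even for Simpson's rule.)

16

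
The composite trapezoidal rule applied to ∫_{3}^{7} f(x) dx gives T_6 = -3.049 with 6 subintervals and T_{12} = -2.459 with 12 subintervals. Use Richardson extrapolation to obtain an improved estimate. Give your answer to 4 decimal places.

R = (4·T_{12} − T_6) / 3 = (4·(-2.459) − (-3.049))/3 = (-6.787)/3 = -2.2623.

-2.2623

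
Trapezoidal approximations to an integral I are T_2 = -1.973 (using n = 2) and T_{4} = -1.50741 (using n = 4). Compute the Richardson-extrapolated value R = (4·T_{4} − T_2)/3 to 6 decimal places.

R = (4·T_{4} − T_2) / 3 = (4·(-1.50741) − (-1.973))/3 = (-4.05664)/3 = -1.352213.

-1.352213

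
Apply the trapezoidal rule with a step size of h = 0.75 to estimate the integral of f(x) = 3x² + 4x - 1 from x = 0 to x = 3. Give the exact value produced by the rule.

42.84375

h = (3 − 0)/4 = 0.75.
Nodes x₀,…,x₄ = 0, 0.75, 1.5, 2.25, 3.
f(x) = 3x² + 4x - 1: f₀=-1, f₁=3.6875, f₂=11.75, f₃=23.1875, f₄=38.
(h/2)·[f₀ + 2f₁ + 2f₂ + 2f₃ + f₄] = 0.375·(114.25) = 42.84375.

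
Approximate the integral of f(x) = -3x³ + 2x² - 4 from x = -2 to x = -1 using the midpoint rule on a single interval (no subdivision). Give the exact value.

10.625

M = (b−a)·f(-1.5) = 1·(10.625) = 10.625.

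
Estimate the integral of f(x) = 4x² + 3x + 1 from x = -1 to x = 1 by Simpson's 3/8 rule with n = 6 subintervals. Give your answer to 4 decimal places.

4.6667

h = (1 − (-1))/6 = 0.333333.
Nodes x₀,…,x₆ = -1, -0.666667, -0.333333, 0, 0.333333, 0.666667, 1.
f(x) = 4x² + 3x + 1: f₀=2, f₁=0.777778, f₂=0.444444, f₃=1, f₄=2.444444, f₅=4.777778, f₆=8.
(3h/8)·[f₀ + 3f₁ + 3f₂ + 2f₃ + 3f₄ + 3f₅ + f₆] = 0.125·(37.333333) = 4.6667.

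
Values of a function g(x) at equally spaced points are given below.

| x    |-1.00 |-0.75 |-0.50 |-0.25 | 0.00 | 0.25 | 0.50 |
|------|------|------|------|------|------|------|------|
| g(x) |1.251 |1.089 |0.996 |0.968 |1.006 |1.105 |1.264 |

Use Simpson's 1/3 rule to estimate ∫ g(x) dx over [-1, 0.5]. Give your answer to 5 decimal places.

h = 0.25, n = 6.
(h/3)·[y₀ + 4y₁ + 2y₂ + 4y₃ + 2y₄ + 4y₅ + y₆] = 0.083333·(19.167) = 1.59725.

1.59725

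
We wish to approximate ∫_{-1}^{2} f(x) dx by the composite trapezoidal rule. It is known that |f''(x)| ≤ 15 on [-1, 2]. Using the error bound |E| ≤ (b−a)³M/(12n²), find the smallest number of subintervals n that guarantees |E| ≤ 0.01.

Need 405/(12n²) ≤ 0.01.
n² ≥ 405/(12·0.01) = 3375 ⇒ n ≥ 58.0948, so the smallest n is 59.

59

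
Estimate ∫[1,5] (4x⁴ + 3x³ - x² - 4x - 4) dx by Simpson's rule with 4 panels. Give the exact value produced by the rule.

h = (5 − 1)/4 = 1.
Nodes x₀,…,x₄ = 1, 2, 3, 4, 5.
f(x) = 4x⁴ + 3x³ - x² - 4x - 4: f₀=-2, f₁=72, f₂=380, f₃=1180, f₄=2826.
(h/3)·[f₀ + 4f₁ + 2f₂ + 4f₃ + f₄] = 0.333333·(8592) = 2864.

2864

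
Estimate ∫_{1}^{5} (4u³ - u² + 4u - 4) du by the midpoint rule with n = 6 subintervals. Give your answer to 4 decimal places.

h = (5 − 1)/6 = 0.666667.
Midpoints m₁,…,m₆ = 1.333333, 2, 2.666667, 3.333333, 4, 4.666667.
f(m₁)=9.037037, f(m₂)=32, f(m₃)=75.407407, f(m₄)=146.370370, f(m₅)=252, f(m₆)=399.407407.
h·[f(m₁) + f(m₂) + f(m₃) + f(m₄) + f(m₅) + f(m₆)] = 0.666667·(914.222222) = 609.4815.

609.4815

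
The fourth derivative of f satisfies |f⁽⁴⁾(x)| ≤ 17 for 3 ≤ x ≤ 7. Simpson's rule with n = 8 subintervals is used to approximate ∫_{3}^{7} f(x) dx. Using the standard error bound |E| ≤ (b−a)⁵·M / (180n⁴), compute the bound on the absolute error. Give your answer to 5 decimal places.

|E| ≤ (4)⁵·17 / (180·8⁴) = 17408/737280 = 0.02361.

0.02361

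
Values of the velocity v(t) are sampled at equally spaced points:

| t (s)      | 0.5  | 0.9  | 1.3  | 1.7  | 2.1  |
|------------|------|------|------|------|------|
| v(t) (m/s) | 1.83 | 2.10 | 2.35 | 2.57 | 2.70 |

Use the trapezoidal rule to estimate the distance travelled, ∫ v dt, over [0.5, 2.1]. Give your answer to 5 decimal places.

3.71400

h = 0.4, n = 4.
(h/2)·[y₀ + 2y₁ + 2y₂ + 2y₃ + y₄] = 0.2·(18.57) = 3.71400.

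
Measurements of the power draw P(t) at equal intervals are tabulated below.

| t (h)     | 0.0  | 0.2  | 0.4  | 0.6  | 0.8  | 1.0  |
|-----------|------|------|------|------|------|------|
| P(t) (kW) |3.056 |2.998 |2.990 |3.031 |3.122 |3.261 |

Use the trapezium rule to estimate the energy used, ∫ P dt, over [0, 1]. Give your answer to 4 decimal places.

h = 0.2, n = 5.
(h/2)·[y₀ + 2y₁ + 2y₂ + 2y₃ + 2y₄ + y₅] = 0.1·(30.599) = 3.0599.

3.0599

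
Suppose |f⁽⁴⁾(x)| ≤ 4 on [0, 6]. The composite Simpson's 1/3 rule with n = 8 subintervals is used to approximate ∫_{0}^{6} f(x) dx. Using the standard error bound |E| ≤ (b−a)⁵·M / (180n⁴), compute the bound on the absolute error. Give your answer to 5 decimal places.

|E| ≤ (6)⁵·4 / (180·8⁴) = 31104/737280 = 0.04219.

0.04219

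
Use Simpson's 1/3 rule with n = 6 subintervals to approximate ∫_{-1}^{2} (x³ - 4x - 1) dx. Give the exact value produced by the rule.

-5.25

h = (2 − (-1))/6 = 0.5.
Nodes x₀,…,x₆ = -1, -0.5, 0, 0.5, 1, 1.5, 2.
f(x) = x³ - 4x - 1: f₀=2, f₁=0.875, f₂=-1, f₃=-2.875, f₄=-4, f₅=-3.625, f₆=-1.
(h/3)·[f₀ + 4f₁ + 2f₂ + 4f₃ + 2f₄ + 4f₅ + f₆] = 0.166667·(-31.5) = -5.25.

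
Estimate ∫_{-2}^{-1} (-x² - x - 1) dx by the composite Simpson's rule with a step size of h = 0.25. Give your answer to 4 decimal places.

h = (-1 − (-2))/4 = 0.25.
Nodes x₀,…,x₄ = -2, -1.75, -1.5, -1.25, -1.
f(x) = -x² - x - 1: f₀=-3, f₁=-2.3125, f₂=-1.75, f₃=-1.3125, f₄=-1.
(h/3)·[f₀ + 4f₁ + 2f₂ + 4f₃ + f₄] = 0.083333·(-22) = -1.8333.

-1.8333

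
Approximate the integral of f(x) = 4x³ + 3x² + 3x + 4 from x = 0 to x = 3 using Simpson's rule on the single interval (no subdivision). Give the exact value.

S = (b−a)/6 · [f(0) + 4f(1.5) + f(3)] = 0.5·[4 + 4·28.75 + 148] = 133.5.

133.5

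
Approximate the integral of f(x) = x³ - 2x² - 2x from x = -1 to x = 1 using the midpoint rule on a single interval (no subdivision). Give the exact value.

M = (b−a)·f(0) = 2·(0) = 0.

0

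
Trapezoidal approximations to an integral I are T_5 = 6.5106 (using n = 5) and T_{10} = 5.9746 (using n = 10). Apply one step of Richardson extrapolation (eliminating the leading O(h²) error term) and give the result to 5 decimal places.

5.79593

R = (4·T_{10} − T_5) / 3 = (4·5.9746 − 6.5106)/3 = (17.3878)/3 = 5.79593.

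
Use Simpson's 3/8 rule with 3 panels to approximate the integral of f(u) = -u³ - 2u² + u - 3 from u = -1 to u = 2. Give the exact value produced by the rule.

h = (2 − (-1))/3 = 1.
Nodes u₀,…,u₃ = -1, 0, 1, 2.
f(u) = -u³ - 2u² + u - 3: f₀=-5, f₁=-3, f₂=-5, f₃=-17.
(3h/8)·[f₀ + 3f₁ + 3f₂ + f₃] = 0.375·(-46) = -17.25.

-17.25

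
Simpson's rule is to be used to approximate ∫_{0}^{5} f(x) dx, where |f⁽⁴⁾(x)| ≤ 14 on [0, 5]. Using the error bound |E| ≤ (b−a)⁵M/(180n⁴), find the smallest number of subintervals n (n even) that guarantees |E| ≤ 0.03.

10

Need 43750/(180n⁴) ≤ 0.03.
n⁴ ≥ 43750/(180·0.03) = 8101.85 ⇒ n ≥ 9.4874, so the smallest even n is 10. (n must be even for Simpson's rule.)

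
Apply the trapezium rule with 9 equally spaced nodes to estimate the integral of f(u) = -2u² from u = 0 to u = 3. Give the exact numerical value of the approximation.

h = (3 − 0)/8 = 0.375.
Nodes u₀,…,u₈ = 0, 0.375, 0.75, 1.125, 1.5, 1.875, 2.25, 2.625, 3.
f(u) = -2u²: f₀=0, f₁=-0.28125, f₂=-1.125, f₃=-2.53125, f₄=-4.5, f₅=-7.03125, f₆=-10.125, f₇=-13.78125, f₈=-18.
(h/2)·[f₀ + 2f₁ + 2f₂ + 2f₃ + 2f₄ + 2f₅ + 2f₆ + 2f₇ + f₈] = 0.1875·(-96.75) = -18.140625.

-18.140625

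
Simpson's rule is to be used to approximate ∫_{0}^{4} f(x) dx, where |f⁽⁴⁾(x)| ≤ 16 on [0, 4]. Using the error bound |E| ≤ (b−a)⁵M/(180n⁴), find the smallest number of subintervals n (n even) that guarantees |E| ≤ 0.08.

Need 16384/(180n⁴) ≤ 0.08.
n⁴ ≥ 16384/(180·0.08) = 1137.78 ⇒ n ≥ 5.8078, so the smallest even n is 6. (n must be even for Simpson's rule.)

6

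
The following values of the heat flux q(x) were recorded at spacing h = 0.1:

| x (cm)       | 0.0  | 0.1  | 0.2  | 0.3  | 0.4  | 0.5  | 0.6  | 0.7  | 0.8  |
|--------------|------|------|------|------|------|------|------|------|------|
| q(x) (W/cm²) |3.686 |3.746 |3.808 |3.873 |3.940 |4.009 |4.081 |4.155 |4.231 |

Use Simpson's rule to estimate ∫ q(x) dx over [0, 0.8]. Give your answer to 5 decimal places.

h = 0.1, n = 8.
(h/3)·[y₀ + 4y₁ + 2y₂ + 4y₃ + 2y₄ + 4y₅ + 2y₆ + 4y₇ + y₈] = 0.033333·(94.707) = 3.15690.

3.15690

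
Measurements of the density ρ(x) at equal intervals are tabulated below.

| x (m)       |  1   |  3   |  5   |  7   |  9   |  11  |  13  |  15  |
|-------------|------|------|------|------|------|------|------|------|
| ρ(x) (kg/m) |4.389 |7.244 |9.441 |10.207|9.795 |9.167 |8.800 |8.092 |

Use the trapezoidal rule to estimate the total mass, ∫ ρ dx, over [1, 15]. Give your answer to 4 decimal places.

h = 2, n = 7.
(h/2)·[y₀ + 2y₁ + 2y₂ + 2y₃ + 2y₄ + 2y₅ + 2y₆ + y₇] = 1·(121.789) = 121.7890.

121.7890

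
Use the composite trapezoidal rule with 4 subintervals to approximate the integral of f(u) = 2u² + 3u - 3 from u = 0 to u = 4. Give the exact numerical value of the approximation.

56

h = (4 − 0)/4 = 1.
Nodes u₀,…,u₄ = 0, 1, 2, 3, 4.
f(u) = 2u² + 3u - 3: f₀=-3, f₁=2, f₂=11, f₃=24, f₄=41.
(h/2)·[f₀ + 2f₁ + 2f₂ + 2f₃ + f₄] = 0.5·(112) = 56.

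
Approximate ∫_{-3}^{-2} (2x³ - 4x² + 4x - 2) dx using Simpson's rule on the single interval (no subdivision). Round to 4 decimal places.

-69.8333

S = (b−a)/6 · [f(-3) + 4f(-2.5) + f(-2)] = 0.166667·[(-104) + 4·(-68.25) + (-42)] = -69.8333.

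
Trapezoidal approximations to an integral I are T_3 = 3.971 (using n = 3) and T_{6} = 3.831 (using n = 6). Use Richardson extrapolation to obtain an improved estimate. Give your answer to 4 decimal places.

R = (4·T_{6} − T_3) / 3 = (4·3.831 − 3.971)/3 = (11.353)/3 = 3.7843.

3.7843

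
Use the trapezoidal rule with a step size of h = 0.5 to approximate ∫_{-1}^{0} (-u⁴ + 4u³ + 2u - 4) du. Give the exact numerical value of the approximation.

h = (0 − (-1))/2 = 0.5.
Nodes u₀,…,u₂ = -1, -0.5, 0.
f(u) = -u⁴ + 4u³ + 2u - 4: f₀=-11, f₁=-5.5625, f₂=-4.
(h/2)·[f₀ + 2f₁ + f₂] = 0.25·(-26.125) = -6.53125.

-6.53125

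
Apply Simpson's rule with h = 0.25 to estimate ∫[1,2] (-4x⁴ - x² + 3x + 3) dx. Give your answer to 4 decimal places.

-19.6354

h = (2 − 1)/4 = 0.25.
Nodes x₀,…,x₄ = 1, 1.25, 1.5, 1.75, 2.
f(x) = -4x⁴ - x² + 3x + 3: f₀=1, f₁=-4.578125, f₂=-15, f₃=-32.328125, f₄=-59.
(h/3)·[f₀ + 4f₁ + 2f₂ + 4f₃ + f₄] = 0.083333·(-235.625) = -19.6354.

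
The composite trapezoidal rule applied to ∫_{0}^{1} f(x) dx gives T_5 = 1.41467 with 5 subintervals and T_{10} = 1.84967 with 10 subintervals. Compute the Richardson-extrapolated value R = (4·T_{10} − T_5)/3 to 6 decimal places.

1.994670

R = (4·T_{10} − T_5) / 3 = (4·1.84967 − 1.41467)/3 = (5.98401)/3 = 1.994670.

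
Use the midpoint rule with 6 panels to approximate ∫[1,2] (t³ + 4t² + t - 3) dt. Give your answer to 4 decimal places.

h = (2 − 1)/6 = 0.166667.
Midpoints m₁,…,m₆ = 1.083333, 1.25, 1.416667, 1.583333, 1.75, 1.916667.
f(m₁)=4.049190, f(m₂)=6.453125, f(m₃)=9.287616, f(m₄)=12.580440, f(m₅)=16.359375, f(m₆)=20.652199.
h·[f(m₁) + f(m₂) + f(m₃) + f(m₄) + f(m₅) + f(m₆)] = 0.166667·(69.381944) = 11.5637.

11.5637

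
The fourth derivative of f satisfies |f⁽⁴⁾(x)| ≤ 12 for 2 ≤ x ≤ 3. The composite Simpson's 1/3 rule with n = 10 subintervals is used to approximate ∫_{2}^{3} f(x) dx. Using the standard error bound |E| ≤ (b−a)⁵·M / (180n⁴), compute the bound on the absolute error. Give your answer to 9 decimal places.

0.000006667

|E| ≤ (1)⁵·12 / (180·10⁴) = 12/1800000 = 0.000006667.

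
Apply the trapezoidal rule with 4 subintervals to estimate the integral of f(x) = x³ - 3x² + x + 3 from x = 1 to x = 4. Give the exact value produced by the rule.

h = (4 − 1)/4 = 0.75.
Nodes x₀,…,x₄ = 1, 1.75, 2.5, 3.25, 4.
f(x) = x³ - 3x² + x + 3: f₀=2, f₁=0.921875, f₂=2.375, f₃=8.890625, f₄=23.
(h/2)·[f₀ + 2f₁ + 2f₂ + 2f₃ + f₄] = 0.375·(49.375) = 18.515625.

18.515625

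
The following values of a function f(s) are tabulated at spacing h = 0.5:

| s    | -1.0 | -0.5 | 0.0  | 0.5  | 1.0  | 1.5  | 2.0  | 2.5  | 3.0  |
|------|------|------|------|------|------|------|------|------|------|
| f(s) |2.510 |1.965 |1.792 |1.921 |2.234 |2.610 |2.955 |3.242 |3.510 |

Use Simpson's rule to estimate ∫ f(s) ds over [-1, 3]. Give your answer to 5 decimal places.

h = 0.5, n = 8.
(h/3)·[y₀ + 4y₁ + 2y₂ + 4y₃ + 2y₄ + 4y₅ + 2y₆ + 4y₇ + y₈] = 0.166667·(58.934) = 9.82233.

9.82233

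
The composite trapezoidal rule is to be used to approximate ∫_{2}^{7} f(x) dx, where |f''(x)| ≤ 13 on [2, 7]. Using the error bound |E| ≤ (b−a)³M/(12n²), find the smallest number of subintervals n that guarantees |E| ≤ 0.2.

Need 1625/(12n²) ≤ 0.2.
n² ≥ 1625/(12·0.2) = 677.083 ⇒ n ≥ 26.0208, so the smallest n is 27.

27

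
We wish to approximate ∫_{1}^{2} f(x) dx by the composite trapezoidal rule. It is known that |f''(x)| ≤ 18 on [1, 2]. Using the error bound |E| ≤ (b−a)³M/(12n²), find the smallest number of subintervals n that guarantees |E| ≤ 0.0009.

Need 18/(12n²) ≤ 0.0009.
n² ≥ 18/(12·0.0009) = 1666.67 ⇒ n ≥ 40.8248, so the smallest n is 41.

41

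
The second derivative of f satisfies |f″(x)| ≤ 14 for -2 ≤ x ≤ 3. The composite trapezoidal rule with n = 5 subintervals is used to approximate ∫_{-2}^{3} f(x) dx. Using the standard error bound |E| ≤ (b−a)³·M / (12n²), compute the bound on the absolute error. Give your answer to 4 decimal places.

|E| ≤ (5)³·14 / (12·5²) = 1750/300 = 5.8333.

5.8333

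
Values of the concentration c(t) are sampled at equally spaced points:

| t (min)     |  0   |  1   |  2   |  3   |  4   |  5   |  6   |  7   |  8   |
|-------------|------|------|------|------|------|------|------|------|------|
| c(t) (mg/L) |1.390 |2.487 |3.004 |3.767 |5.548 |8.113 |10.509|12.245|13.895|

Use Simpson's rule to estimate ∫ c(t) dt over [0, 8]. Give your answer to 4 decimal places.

h = 1, n = 8.
(h/3)·[y₀ + 4y₁ + 2y₂ + 4y₃ + 2y₄ + 4y₅ + 2y₆ + 4y₇ + y₈] = 0.333333·(159.855) = 53.2850.

53.2850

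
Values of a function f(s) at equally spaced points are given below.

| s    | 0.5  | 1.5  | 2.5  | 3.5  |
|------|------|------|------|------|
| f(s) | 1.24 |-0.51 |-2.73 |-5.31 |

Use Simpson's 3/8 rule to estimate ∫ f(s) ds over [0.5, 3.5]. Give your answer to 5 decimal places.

h = 1, n = 3.
(3h/8)·[y₀ + 3y₁ + 3y₂ + y₃] = 0.375·(-13.79) = -5.17125.

-5.17125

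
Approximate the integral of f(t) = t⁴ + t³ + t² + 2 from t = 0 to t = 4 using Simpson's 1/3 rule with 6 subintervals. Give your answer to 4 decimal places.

298.2387

h = (4 − 0)/6 = 0.666667.
Nodes t₀,…,t₆ = 0, 0.666667, 1.333333, 2, 2.666667, 3.333333, 4.
f(t) = t⁴ + t³ + t² + 2: f₀=2, f₁=2.938272, f₂=9.308642, f₃=30, f₄=78.641975, f₅=173.604938, f₆=338.
(h/3)·[f₀ + 4f₁ + 2f₂ + 4f₃ + 2f₄ + 4f₅ + f₆] = 0.222222·(1342.074074) = 298.2387.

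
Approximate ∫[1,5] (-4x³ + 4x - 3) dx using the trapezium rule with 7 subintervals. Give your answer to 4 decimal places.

-595.8367

h = (5 − 1)/7 = 0.571429.
Nodes x₀,…,x₇ = 1, 1.571429, 2.142857, 2.714286, 3.285714, 3.857143, 4.428571, 5.
f(x) = -4x³ + 4x - 3: f₀=-3, f₁=-12.236152, f₂=-33.787172, f₃=-72.131195, f₄=-131.746356, f₅=-217.110787, f₆=-332.702624, f₇=-483.
(h/2)·[f₀ + 2f₁ + 2f₂ + 2f₃ + 2f₄ + 2f₅ + 2f₆ + f₇] = 0.285714·(-2085.428571) = -595.8367.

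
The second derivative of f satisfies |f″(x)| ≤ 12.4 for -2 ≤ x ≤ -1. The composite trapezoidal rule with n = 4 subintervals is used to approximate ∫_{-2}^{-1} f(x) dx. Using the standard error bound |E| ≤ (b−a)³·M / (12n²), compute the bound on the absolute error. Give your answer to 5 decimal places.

0.06458

|E| ≤ (1)³·12.4 / (12·4²) = 12.4/192 = 0.06458.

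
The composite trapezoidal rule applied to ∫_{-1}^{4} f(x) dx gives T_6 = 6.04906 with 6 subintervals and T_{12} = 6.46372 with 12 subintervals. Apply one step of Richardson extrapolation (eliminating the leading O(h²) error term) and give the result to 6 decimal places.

6.601940

R = (4·T_{12} − T_6) / 3 = (4·6.46372 − 6.04906)/3 = (19.80582)/3 = 6.601940.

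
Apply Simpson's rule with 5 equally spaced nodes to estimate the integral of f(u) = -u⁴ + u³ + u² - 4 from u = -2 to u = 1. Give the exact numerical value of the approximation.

-19.4765625

h = (1 − (-2))/4 = 0.75.
Nodes u₀,…,u₄ = -2, -1.25, -0.5, 0.25, 1.
f(u) = -u⁴ + u³ + u² - 4: f₀=-24, f₁=-6.83203125, f₂=-3.9375, f₃=-3.92578125, f₄=-3.
(h/3)·[f₀ + 4f₁ + 2f₂ + 4f₃ + f₄] = 0.25·(-77.90625) = -19.4765625.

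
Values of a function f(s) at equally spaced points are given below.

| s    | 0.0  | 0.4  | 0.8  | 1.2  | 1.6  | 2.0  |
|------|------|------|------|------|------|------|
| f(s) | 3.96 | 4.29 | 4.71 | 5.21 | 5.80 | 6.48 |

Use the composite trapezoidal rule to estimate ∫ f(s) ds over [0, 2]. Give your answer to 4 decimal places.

10.0920

h = 0.4, n = 5.
(h/2)·[y₀ + 2y₁ + 2y₂ + 2y₃ + 2y₄ + y₅] = 0.2·(50.46) = 10.0920.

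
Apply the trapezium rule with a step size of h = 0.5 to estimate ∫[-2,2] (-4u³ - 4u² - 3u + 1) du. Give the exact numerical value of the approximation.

h = (2 − (-2))/8 = 0.5.
Nodes u₀,…,u₈ = -2, -1.5, -1, -0.5, 0, 0.5, 1, 1.5, 2.
f(u) = -4u³ - 4u² - 3u + 1: f₀=23, f₁=10, f₂=4, f₃=2, f₄=1, f₅=-2, f₆=-10, f₇=-26, f₈=-53.
(h/2)·[f₀ + 2f₁ + 2f₂ + 2f₃ + 2f₄ + 2f₅ + 2f₆ + 2f₇ + f₈] = 0.25·(-72) = -18.

-18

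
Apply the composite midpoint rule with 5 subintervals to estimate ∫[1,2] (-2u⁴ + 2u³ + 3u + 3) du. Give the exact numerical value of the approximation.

h = (2 − 1)/5 = 0.2.
Midpoints m₁,…,m₅ = 1.1, 1.3, 1.5, 1.7, 1.9.
f(m₁)=6.0338, f(m₂)=5.5818, f(m₃)=4.125, f(m₄)=1.2218, f(m₅)=-3.6462.
h·[f(m₁) + f(m₂) + f(m₃) + f(m₄) + f(m₅)] = 0.2·(13.3162) = 2.66324.

2.66324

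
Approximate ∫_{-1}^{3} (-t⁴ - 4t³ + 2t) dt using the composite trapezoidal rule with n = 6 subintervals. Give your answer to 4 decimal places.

-128.4774

h = (3 − (-1))/6 = 0.666667.
Nodes t₀,…,t₆ = -1, -0.333333, 0.333333, 1, 1.666667, 2.333333, 3.
f(t) = -t⁴ - 4t³ + 2t: f₀=1, f₁=-0.530864, f₂=0.506173, f₃=-3, f₄=-22.901235, f₅=-75.790123, f₆=-183.
(h/2)·[f₀ + 2f₁ + 2f₂ + 2f₃ + 2f₄ + 2f₅ + f₆] = 0.333333·(-385.432099) = -128.4774.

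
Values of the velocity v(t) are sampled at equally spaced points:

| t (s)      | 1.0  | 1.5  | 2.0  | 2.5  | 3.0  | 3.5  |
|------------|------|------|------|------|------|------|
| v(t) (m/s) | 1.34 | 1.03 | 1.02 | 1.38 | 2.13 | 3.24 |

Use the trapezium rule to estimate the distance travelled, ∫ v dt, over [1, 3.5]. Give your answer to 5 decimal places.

3.92500

h = 0.5, n = 5.
(h/2)·[y₀ + 2y₁ + 2y₂ + 2y₃ + 2y₄ + y₅] = 0.25·(15.70) = 3.92500.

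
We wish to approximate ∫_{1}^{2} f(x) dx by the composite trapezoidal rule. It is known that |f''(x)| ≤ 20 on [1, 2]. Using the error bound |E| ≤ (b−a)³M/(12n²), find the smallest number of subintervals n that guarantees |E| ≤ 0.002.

Need 20/(12n²) ≤ 0.002.
n² ≥ 20/(12·0.002) = 833.333 ⇒ n ≥ 28.8675, so the smallest n is 29.

29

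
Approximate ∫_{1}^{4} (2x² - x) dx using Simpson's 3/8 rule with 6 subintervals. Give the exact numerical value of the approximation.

h = (4 − 1)/6 = 0.5.
Nodes x₀,…,x₆ = 1, 1.5, 2, 2.5, 3, 3.5, 4.
f(x) = 2x² - x: f₀=1, f₁=3, f₂=6, f₃=10, f₄=15, f₅=21, f₆=28.
(3h/8)·[f₀ + 3f₁ + 3f₂ + 2f₃ + 3f₄ + 3f₅ + f₆] = 0.1875·(184) = 34.5.

34.5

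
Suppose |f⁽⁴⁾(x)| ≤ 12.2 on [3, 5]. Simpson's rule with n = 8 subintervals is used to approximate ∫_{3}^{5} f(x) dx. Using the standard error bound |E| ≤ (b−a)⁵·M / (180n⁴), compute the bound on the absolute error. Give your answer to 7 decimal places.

|E| ≤ (2)⁵·12.2 / (180·8⁴) = 390.4/737280 = 0.0005295.

0.0005295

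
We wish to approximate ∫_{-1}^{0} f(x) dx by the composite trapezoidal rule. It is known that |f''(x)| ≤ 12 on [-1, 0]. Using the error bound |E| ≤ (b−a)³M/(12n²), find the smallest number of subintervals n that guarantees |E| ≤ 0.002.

Need 12/(12n²) ≤ 0.002.
n² ≥ 12/(12·0.002) = 500 ⇒ n ≥ 22.3607, so the smallest n is 23.

23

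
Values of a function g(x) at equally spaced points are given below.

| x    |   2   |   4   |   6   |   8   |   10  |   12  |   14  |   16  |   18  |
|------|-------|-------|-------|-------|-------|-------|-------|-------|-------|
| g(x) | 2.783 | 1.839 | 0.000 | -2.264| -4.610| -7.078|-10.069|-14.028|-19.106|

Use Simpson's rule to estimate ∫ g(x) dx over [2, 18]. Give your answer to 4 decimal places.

h = 2, n = 8.
(h/3)·[y₀ + 4y₁ + 2y₂ + 4y₃ + 2y₄ + 4y₅ + 2y₆ + 4y₇ + y₈] = 0.666667·(-131.805) = -87.8700.

-87.8700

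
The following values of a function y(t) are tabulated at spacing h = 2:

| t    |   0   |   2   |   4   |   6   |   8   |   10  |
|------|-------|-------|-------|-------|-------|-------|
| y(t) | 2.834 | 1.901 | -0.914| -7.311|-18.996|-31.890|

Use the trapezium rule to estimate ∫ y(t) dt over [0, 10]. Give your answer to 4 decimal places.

-79.6960

h = 2, n = 5.
(h/2)·[y₀ + 2y₁ + 2y₂ + 2y₃ + 2y₄ + y₅] = 1·(-79.696) = -79.6960.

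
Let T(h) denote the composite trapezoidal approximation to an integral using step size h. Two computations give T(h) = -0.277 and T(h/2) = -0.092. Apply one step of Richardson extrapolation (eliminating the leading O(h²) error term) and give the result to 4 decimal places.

-0.0303

R = (4·T(h/2) − T(h)) / 3 = (4·(-0.092) − (-0.277))/3 = (-0.091)/3 = -0.0303.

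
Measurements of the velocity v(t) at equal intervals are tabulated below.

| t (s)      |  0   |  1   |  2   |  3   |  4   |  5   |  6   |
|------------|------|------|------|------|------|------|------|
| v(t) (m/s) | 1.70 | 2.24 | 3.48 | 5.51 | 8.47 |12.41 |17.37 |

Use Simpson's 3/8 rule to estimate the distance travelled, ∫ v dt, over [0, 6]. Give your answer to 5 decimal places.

h = 1, n = 6.
(3h/8)·[y₀ + 3y₁ + 3y₂ + 2y₃ + 3y₄ + 3y₅ + y₆] = 0.375·(109.89) = 41.20875.

41.20875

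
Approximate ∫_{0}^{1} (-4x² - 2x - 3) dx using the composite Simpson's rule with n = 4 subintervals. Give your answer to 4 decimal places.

h = (1 − 0)/4 = 0.25.
Nodes x₀,…,x₄ = 0, 0.25, 0.5, 0.75, 1.
f(x) = -4x² - 2x - 3: f₀=-3, f₁=-3.75, f₂=-5, f₃=-6.75, f₄=-9.
(h/3)·[f₀ + 4f₁ + 2f₂ + 4f₃ + f₄] = 0.083333·(-64) = -5.3333.

-5.3333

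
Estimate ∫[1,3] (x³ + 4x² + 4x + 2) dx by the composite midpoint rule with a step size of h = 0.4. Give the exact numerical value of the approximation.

74.4

h = (3 − 1)/5 = 0.4.
Midpoints m₁,…,m₅ = 1.2, 1.6, 2, 2.4, 2.8.
f(m₁)=14.288, f(m₂)=22.736, f(m₃)=34, f(m₄)=48.464, f(m₅)=66.512.
h·[f(m₁) + f(m₂) + f(m₃) + f(m₄) + f(m₅)] = 0.4·(186) = 74.4.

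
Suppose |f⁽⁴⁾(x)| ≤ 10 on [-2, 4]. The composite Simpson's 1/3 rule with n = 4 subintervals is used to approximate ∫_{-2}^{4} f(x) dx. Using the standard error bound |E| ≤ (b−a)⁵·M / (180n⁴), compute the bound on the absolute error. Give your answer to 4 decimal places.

1.6875

|E| ≤ (6)⁵·10 / (180·4⁴) = 77760/46080 = 1.6875.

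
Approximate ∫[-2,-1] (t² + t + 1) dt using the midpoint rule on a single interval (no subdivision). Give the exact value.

1.75

M = (b−a)·f(-1.5) = 1·(1.75) = 1.75.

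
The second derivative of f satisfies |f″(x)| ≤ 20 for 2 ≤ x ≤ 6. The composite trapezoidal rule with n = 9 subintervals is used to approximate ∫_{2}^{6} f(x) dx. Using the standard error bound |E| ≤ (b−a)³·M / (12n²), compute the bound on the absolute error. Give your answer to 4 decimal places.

|E| ≤ (4)³·20 / (12·9²) = 1280/972 = 1.3169.

1.3169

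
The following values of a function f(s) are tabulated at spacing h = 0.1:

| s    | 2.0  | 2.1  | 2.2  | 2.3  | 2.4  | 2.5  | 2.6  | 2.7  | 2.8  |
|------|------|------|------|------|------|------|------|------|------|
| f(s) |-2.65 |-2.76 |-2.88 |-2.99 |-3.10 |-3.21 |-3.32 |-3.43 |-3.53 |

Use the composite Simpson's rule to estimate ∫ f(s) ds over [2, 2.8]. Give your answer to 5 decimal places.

h = 0.1, n = 8.
(h/3)·[y₀ + 4y₁ + 2y₂ + 4y₃ + 2y₄ + 4y₅ + 2y₆ + 4y₇ + y₈] = 0.033333·(-74.34) = -2.47800.

-2.47800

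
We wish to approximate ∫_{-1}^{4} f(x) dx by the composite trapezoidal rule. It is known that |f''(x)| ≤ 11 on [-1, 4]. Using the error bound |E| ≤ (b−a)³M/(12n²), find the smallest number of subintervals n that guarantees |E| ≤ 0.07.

41

Need 1375/(12n²) ≤ 0.07.
n² ≥ 1375/(12·0.07) = 1636.9 ⇒ n ≥ 40.4587, so the smallest n is 41.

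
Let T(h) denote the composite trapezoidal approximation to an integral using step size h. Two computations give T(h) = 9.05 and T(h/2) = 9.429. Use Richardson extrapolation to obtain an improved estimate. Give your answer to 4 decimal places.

9.5553

R = (4·T(h/2) − T(h)) / 3 = (4·9.429 − 9.05)/3 = (28.666)/3 = 9.5553.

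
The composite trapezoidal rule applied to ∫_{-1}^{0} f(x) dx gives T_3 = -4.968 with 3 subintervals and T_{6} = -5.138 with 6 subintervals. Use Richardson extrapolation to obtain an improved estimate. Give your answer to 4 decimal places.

R = (4·T_{6} − T_3) / 3 = (4·(-5.138) − (-4.968))/3 = (-15.584)/3 = -5.1947.

-5.1947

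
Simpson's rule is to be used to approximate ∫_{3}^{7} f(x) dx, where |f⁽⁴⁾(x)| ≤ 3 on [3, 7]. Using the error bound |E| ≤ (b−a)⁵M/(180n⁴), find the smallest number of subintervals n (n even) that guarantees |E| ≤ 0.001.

12

Need 3072/(180n⁴) ≤ 0.001.
n⁴ ≥ 3072/(180·0.001) = 17066.7 ⇒ n ≥ 11.4298, so the smallest even n is 12. (n must be even for Simpson's rule.)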